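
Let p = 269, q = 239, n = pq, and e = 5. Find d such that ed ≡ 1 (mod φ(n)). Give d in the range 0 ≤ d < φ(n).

φ(n) = (p−1)(q−1) = 268·238 = 63784.
Need d with 5·d ≡ 1 (mod 63784). Apply the extended Euclidean algorithm:
63784 = 12756·5 + 4
5 = 1·4 + 1
4 = 4·1 + 0
Back-substitute:
1 = 5 − 4
1 = −63784 + 12757·5
So 5·12757 ≡ 1 (mod 63784), hence d = 12757.

12757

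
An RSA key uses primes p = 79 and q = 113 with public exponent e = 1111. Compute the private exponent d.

φ(n) = (p−1)(q−1) = 78·112 = 8736.
Need d with 1111·d ≡ 1 (mod 8736). Apply the extended Euclidean algorithm:
8736 = 7·1111 + 959
1111 = 1·959 + 152
959 = 6·152 + 47
152 = 3·47 + 11
47 = 4·11 + 3
11 = 3·3 + 2
3 = 1·2 + 1
2 = 2·1 + 0
Back-substitute:
1 = 3 − 2
1 = −11 + 4·3
1 = 4·47 − 17·11
1 = −17·152 + 55·47
1 = 55·959 − 347·152
1 = −347·1111 + 402·959
1 = 402·8736 − 3161·1111
So 1111·(-3161) ≡ 1 (mod 8736), hence d ≡ -3161 ≡ 5575 (mod 8736).

5575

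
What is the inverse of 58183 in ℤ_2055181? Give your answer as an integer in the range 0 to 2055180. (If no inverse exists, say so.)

918461

Extended Euclidean algorithm:
2055181 = 35·58183 + 18776
58183 = 3·18776 + 1855
18776 = 10·1855 + 226
1855 = 8·226 + 47
226 = 4·47 + 38
47 = 1·38 + 9
38 = 4·9 + 2
9 = 4·2 + 1
2 = 2·1 + 0
gcd = 1, so the inverse exists. Back-substitute:
1 = 9 − 4·2
1 = −4·38 + 17·9
1 = 17·47 − 21·38
1 = −21·226 + 101·47
1 = 101·1855 − 829·226
1 = −829·18776 + 8391·1855
1 = 8391·58183 − 26002·18776
1 = −26002·2055181 + 918461·58183
So 58183·918461 ≡ 1 (mod 2055181).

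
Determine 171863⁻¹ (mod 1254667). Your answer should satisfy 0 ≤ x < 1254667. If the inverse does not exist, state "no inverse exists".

gcd(1254667, 171863) by repeated division:
1254667 = 7×171863 + 51626
171863 = 3×51626 + 16985
51626 = 3×16985 + 671
16985 = 25×671 + 210
671 = 3×210 + 41
210 = 5×41 + 5
41 = 8×5 + 1
5 = 5×1 + 0
gcd = 1, so the inverse exists. Back-substitute:
1 = 41 − 8·5
1 = −8·210 + 41·41
1 = 41·671 − 131·210
1 = −131·16985 + 3316·671
1 = 3316·51626 − 10079·16985
1 = −10079·171863 + 33553·51626
1 = 33553·1254667 − 244950·171863
So 171863·(-244950) ≡ 1 (mod 1254667), and -244950 ≡ 1009717 (mod 1254667).

1009717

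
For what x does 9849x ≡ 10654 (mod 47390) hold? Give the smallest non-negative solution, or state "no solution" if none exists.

1536

First find gcd(9849, 47390):
47390 = 4×9849 + 7994
9849 = 1×7994 + 1855
7994 = 4×1855 + 574
1855 = 3×574 + 133
574 = 4×133 + 42
133 = 3×42 + 7
42 = 6×7 + 0
gcd = 7 and 7 | 10654, so solutions exist. Divide through by 7: 1407x ≡ 1522 (mod 6770).
Now find 1407⁻¹ mod 6770:
6770 = 4×1407 + 1142
1407 = 1×1142 + 265
1142 = 4×265 + 82
265 = 3×82 + 19
82 = 4×19 + 6
19 = 3×6 + 1
6 = 6×1 + 0
Back-substitute:
1 = 19 − 3·6
1 = −3·82 + 13·19
1 = 13·265 − 42·82
1 = −42·1142 + 181·265
1 = 181·1407 − 223·1142
1 = −223·6770 + 1073·1407
So 1407⁻¹ ≡ 1073 (mod 6770).
Then x ≡ 1073·1522 ≡ 1536 (mod 6770); the smallest non-negative solution is x = 1536.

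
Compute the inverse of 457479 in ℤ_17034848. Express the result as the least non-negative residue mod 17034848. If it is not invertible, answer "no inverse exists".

Apply the Euclidean algorithm to 17034848 and 457479:
17034848 = 37×457479 + 108125
457479 = 4×108125 + 24979
108125 = 4×24979 + 8209
24979 = 3×8209 + 352
8209 = 23×352 + 113
352 = 3×113 + 13
113 = 8×13 + 9
13 = 1×9 + 4
9 = 2×4 + 1
4 = 4×1 + 0
gcd = 1, so the inverse exists. Back-substitute:
1 = 9 − 2·4
1 = −2·13 + 3·9
1 = 3·113 − 26·13
1 = −26·352 + 81·113
1 = 81·8209 − 1889·352
1 = −1889·24979 + 5748·8209
1 = 5748·108125 − 24881·24979
1 = −24881·457479 + 105272·108125
1 = 105272·17034848 − 3919945·457479
Hence 457479⁻¹ ≡ -3919945 ≡ 13114903 (mod 17034848).

13114903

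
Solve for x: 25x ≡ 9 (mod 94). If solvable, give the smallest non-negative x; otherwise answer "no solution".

53

First find gcd(25, 94):
94 = 3*25 + 19
25 = 1*19 + 6
19 = 3*6 + 1
6 = 6*1 + 0
gcd = 1, so a unique solution mod 94 exists.
Back-substitute for the Bézout coefficients:
1 = 19 − 3·6
1 = −3·25 + 4·19
1 = 4·94 − 15·25
So 25·(-15) ≡ 1 (mod 94), giving 25⁻¹ ≡ 79.
x ≡ 25⁻¹·9 ≡ 79·9 ≡ 53 (mod 94).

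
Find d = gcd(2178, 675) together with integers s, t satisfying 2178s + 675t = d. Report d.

Euclidean algorithm:
2178 = 3×675 + 153
675 = 4×153 + 63
153 = 2×63 + 27
63 = 2×27 + 9
27 = 3×9 + 0
gcd(2178, 675) = 9.
Back-substituting:
9 = 63 − 2·27
9 = −2·153 + 5·63
9 = 5·675 − 22·153
9 = −22·2178 + 71·675
So 9 = (-22)·2178 + (71)·675.

9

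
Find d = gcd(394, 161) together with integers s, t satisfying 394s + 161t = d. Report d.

Apply Euclid's algorithm to 394 and 161:
394 = 2·161 + 72
161 = 2·72 + 17
72 = 4·17 + 4
17 = 4·4 + 1
4 = 4·1 + 0
gcd(394, 161) = 1.
Back-substituting:
1 = 17 − 4·4
1 = −4·72 + 17·17
1 = 17·161 − 38·72
1 = −38·394 + 93·161
So 1 = (-38)·394 + (93)·161.

1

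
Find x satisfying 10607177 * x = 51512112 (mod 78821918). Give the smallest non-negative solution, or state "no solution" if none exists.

no solution

gcd(10607177, 78821918):
78821918 = 7*10607177 + 4571679
10607177 = 2*4571679 + 1463819
4571679 = 3*1463819 + 180222
1463819 = 8*180222 + 22043
180222 = 8*22043 + 3878
22043 = 5*3878 + 2653
3878 = 1*2653 + 1225
2653 = 2*1225 + 203
1225 = 6*203 + 7
203 = 29*7 + 0
gcd = 7, but 7 ∤ 51512112, so the congruence has no solution.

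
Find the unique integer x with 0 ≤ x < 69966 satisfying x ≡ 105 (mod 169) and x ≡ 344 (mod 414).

Write x = 105 + 169·k. Then 169·k ≡ 344 − 105 ≡ 239 (mod 414).
Need 169⁻¹ mod 414. Extended Euclid on (414, 169):
414 = 2×169 + 76
169 = 2×76 + 17
76 = 4×17 + 8
17 = 2×8 + 1
8 = 8×1 + 0
Back-substitute:
1 = 17 − 2·8
1 = −2·76 + 9·17
1 = 9·169 − 20·76
1 = −20·414 + 49·169
169⁻¹ ≡ 49 (mod 414), so k ≡ 49·239 ≡ 119 (mod 414).
x = 105 + 169·119 = 20216.

20216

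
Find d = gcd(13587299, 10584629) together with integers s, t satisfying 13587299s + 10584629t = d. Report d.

11

Repeated division:
13587299 = 1*10584629 + 3002670
10584629 = 3*3002670 + 1576619
3002670 = 1*1576619 + 1426051
1576619 = 1*1426051 + 150568
1426051 = 9*150568 + 70939
150568 = 2*70939 + 8690
70939 = 8*8690 + 1419
8690 = 6*1419 + 176
1419 = 8*176 + 11
176 = 16*11 + 0
gcd(13587299, 10584629) = 11.
Working backward:
11 = 1419 − 8·176
11 = −8·8690 + 49·1419
11 = 49·70939 − 400·8690
11 = −400·150568 + 849·70939
11 = 849·1426051 − 8041·150568
11 = −8041·1576619 + 8890·1426051
11 = 8890·3002670 − 16931·1576619
11 = −16931·10584629 + 59683·3002670
11 = 59683·13587299 − 76614·10584629
So 11 = (59683)·13587299 + (-76614)·10584629.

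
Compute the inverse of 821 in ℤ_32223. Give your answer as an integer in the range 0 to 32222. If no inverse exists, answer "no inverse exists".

6476

Apply the Euclidean algorithm to 32223 and 821:
32223 = 39*821 + 204
821 = 4*204 + 5
204 = 40*5 + 4
5 = 1*4 + 1
4 = 4*1 + 0
gcd = 1, so the inverse exists. Back-substitute:
1 = 5 − 4
1 = −204 + 41·5
1 = 41·821 − 165·204
1 = −165·32223 + 6476·821
So 821·6476 ≡ 1 (mod 32223).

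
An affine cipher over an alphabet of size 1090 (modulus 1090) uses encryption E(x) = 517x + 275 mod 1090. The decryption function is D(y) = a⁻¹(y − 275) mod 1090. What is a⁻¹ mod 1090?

gcd(1090, 517) by repeated division:
1090 = 2·517 + 56
517 = 9·56 + 13
56 = 4·13 + 4
13 = 3·4 + 1
4 = 4·1 + 0
The gcd is 1. Working backward:
1 = 13 − 3·4
1 = −3·56 + 13·13
1 = 13·517 − 120·56
1 = −120·1090 + 253·517
So 517·253 ≡ 1 (mod 1090).

253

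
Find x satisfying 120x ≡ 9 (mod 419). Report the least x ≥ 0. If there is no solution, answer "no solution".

241

First find gcd(120, 419):
419 = 3*120 + 59
120 = 2*59 + 2
59 = 29*2 + 1
2 = 2*1 + 0
gcd = 1, so a unique solution mod 419 exists.
Back-substitute for the Bézout coefficients:
1 = 59 − 29·2
1 = −29·120 + 59·59
1 = 59·419 − 206·120
So 120·(-206) ≡ 1 (mod 419), giving 120⁻¹ ≡ 213.
x ≡ 120⁻¹·9 ≡ 213·9 ≡ 241 (mod 419).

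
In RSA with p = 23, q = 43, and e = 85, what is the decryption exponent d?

337

φ(n) = (p−1)(q−1) = 22·42 = 924.
Need d with 85·d ≡ 1 (mod 924). Apply the extended Euclidean algorithm:
924 = 10·85 + 74
85 = 1·74 + 11
74 = 6·11 + 8
11 = 1·8 + 3
8 = 2·3 + 2
3 = 1·2 + 1
2 = 2·1 + 0
Back-substitute:
1 = 3 − 2
1 = −8 + 3·3
1 = 3·11 − 4·8
1 = −4·74 + 27·11
1 = 27·85 − 31·74
1 = −31·924 + 337·85
So 85·337 ≡ 1 (mod 924), hence d = 337.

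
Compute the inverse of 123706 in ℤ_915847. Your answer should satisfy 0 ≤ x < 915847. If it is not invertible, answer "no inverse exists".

gcd(915847, 123706) by repeated division:
915847 = 7·123706 + 49905
123706 = 2·49905 + 23896
49905 = 2·23896 + 2113
23896 = 11·2113 + 653
2113 = 3·653 + 154
653 = 4·154 + 37
154 = 4·37 + 6
37 = 6·6 + 1
6 = 6·1 + 0
The gcd is 1. Working backward:
1 = 37 − 6·6
1 = −6·154 + 25·37
1 = 25·653 − 106·154
1 = −106·2113 + 343·653
1 = 343·23896 − 3879·2113
1 = −3879·49905 + 8101·23896
1 = 8101·123706 − 20081·49905
1 = −20081·915847 + 148668·123706
So 123706·148668 ≡ 1 (mod 915847).

148668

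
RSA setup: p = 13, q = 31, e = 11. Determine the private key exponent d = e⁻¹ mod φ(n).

φ(n) = (p−1)(q−1) = 12·30 = 360.
Need d with 11·d ≡ 1 (mod 360). Apply the extended Euclidean algorithm:
360 = 32*11 + 8
11 = 1*8 + 3
8 = 2*3 + 2
3 = 1*2 + 1
2 = 2*1 + 0
Back-substitute:
1 = 3 − 2
1 = −8 + 3·3
1 = 3·11 − 4·8
1 = −4·360 + 131·11
So 11·131 ≡ 1 (mod 360), hence d = 131.

131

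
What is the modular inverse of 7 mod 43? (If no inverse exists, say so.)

37

Run Euclid on (43, 7):
43 = 6·7 + 1
7 = 7·1 + 0
Since gcd(7, 43) = 1, back-substitute to write 1 as a combination:
1 = 43 − 6·7
Thus 7·(-6) ≡ 1 (mod 43); reducing, -6 mod 43 = 37.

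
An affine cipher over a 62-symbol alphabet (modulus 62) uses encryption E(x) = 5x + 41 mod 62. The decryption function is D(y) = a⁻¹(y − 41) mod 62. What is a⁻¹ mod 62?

25

Apply the Euclidean algorithm to 62 and 5:
62 = 12×5 + 2
5 = 2×2 + 1
2 = 2×1 + 0
The gcd is 1. Working backward:
1 = 5 − 2·2
1 = −2·62 + 25·5
So 5·25 ≡ 1 (mod 62).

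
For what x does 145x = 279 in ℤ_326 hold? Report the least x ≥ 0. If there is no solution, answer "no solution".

First find gcd(145, 326):
326 = 2×145 + 36
145 = 4×36 + 1
36 = 36×1 + 0
gcd = 1, so a unique solution mod 326 exists.
Back-substitute for the Bézout coefficients:
1 = 145 − 4·36
1 = −4·326 + 9·145
So 145·(9) ≡ 1 (mod 326), giving 145⁻¹ ≡ 9.
x ≡ 145⁻¹·279 ≡ 9·279 ≡ 229 (mod 326).

229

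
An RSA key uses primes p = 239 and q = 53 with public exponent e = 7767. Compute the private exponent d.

φ(n) = (p−1)(q−1) = 238·52 = 12376.
Need d with 7767·d ≡ 1 (mod 12376). Apply the extended Euclidean algorithm:
12376 = 1×7767 + 4609
7767 = 1×4609 + 3158
4609 = 1×3158 + 1451
3158 = 2×1451 + 256
1451 = 5×256 + 171
256 = 1×171 + 85
171 = 2×85 + 1
85 = 85×1 + 0
Back-substitute:
1 = 171 − 2·85
1 = −2·256 + 3·171
1 = 3·1451 − 17·256
1 = −17·3158 + 37·1451
1 = 37·4609 − 54·3158
1 = −54·7767 + 91·4609
1 = 91·12376 − 145·7767
So 7767·(-145) ≡ 1 (mod 12376), hence d ≡ -145 ≡ 12231 (mod 12376).

12231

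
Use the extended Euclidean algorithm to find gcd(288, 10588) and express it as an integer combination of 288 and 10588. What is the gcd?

Repeated division:
10588 = 36·288 + 220
288 = 1·220 + 68
220 = 3·68 + 16
68 = 4·16 + 4
16 = 4·4 + 0
gcd(288, 10588) = 4.
Working backward:
4 = 68 − 4·16
4 = −4·220 + 13·68
4 = 13·288 − 17·220
4 = −17·10588 + 625·288
So 4 = (-17)·10588 + (625)·288.

4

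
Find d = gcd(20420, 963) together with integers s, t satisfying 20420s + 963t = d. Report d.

1

Euclidean algorithm:
20420 = 21·963 + 197
963 = 4·197 + 175
197 = 1·175 + 22
175 = 7·22 + 21
22 = 1·21 + 1
21 = 21·1 + 0
gcd(20420, 963) = 1.
Express as a combination:
1 = 22 − 21
1 = −175 + 8·22
1 = 8·197 − 9·175
1 = −9·963 + 44·197
1 = 44·20420 − 933·963
So 1 = (44)·20420 + (-933)·963.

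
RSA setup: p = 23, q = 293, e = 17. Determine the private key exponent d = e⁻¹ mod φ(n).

φ(n) = (p−1)(q−1) = 22·292 = 6424.
Need d with 17·d ≡ 1 (mod 6424). Apply the extended Euclidean algorithm:
6424 = 377*17 + 15
17 = 1*15 + 2
15 = 7*2 + 1
2 = 2*1 + 0
Back-substitute:
1 = 15 − 7·2
1 = −7·17 + 8·15
1 = 8·6424 − 3023·17
So 17·(-3023) ≡ 1 (mod 6424), hence d ≡ -3023 ≡ 3401 (mod 6424).

3401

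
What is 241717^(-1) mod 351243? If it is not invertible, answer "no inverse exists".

54457

Extended Euclidean algorithm:
351243 = 1×241717 + 109526
241717 = 2×109526 + 22665
109526 = 4×22665 + 18866
22665 = 1×18866 + 3799
18866 = 4×3799 + 3670
3799 = 1×3670 + 129
3670 = 28×129 + 58
129 = 2×58 + 13
58 = 4×13 + 6
13 = 2×6 + 1
6 = 6×1 + 0
The gcd is 1. Working backward:
1 = 13 − 2·6
1 = −2·58 + 9·13
1 = 9·129 − 20·58
1 = −20·3670 + 569·129
1 = 569·3799 − 589·3670
1 = −589·18866 + 2925·3799
1 = 2925·22665 − 3514·18866
1 = −3514·109526 + 16981·22665
1 = 16981·241717 − 37476·109526
1 = −37476·351243 + 54457·241717
So 241717·54457 ≡ 1 (mod 351243).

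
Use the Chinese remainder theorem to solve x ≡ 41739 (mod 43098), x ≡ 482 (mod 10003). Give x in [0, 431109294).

Write x = 41739 + 43098·k. Then 43098·k ≡ 482 − 41739 ≡ 8758 (mod 10003).
Need 43098⁻¹ mod 10003. Extended Euclid on (10003, 3086):
10003 = 3*3086 + 745
3086 = 4*745 + 106
745 = 7*106 + 3
106 = 35*3 + 1
3 = 3*1 + 0
Back-substitute:
1 = 106 − 35·3
1 = −35·745 + 246·106
1 = 246·3086 − 1019·745
1 = −1019·10003 + 3303·3086
43098⁻¹ ≡ 3303 (mod 10003), so k ≡ 3303·8758 ≡ 9001 (mod 10003).
x = 41739 + 43098·9001 = 387966837.

387966837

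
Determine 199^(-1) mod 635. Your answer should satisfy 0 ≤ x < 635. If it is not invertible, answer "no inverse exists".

Apply the Euclidean algorithm to 635 and 199:
635 = 3*199 + 38
199 = 5*38 + 9
38 = 4*9 + 2
9 = 4*2 + 1
2 = 2*1 + 0
Since gcd(199, 635) = 1, back-substitute to write 1 as a combination:
1 = 9 − 4·2
1 = −4·38 + 17·9
1 = 17·199 − 89·38
1 = −89·635 + 284·199
So 199·284 ≡ 1 (mod 635).

284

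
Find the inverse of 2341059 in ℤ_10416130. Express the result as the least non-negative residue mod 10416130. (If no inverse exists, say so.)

1401279

gcd(10416130, 2341059) by repeated division:
10416130 = 4·2341059 + 1051894
2341059 = 2·1051894 + 237271
1051894 = 4·237271 + 102810
237271 = 2·102810 + 31651
102810 = 3·31651 + 7857
31651 = 4·7857 + 223
7857 = 35·223 + 52
223 = 4·52 + 15
52 = 3·15 + 7
15 = 2·7 + 1
7 = 7·1 + 0
The gcd is 1. Working backward:
1 = 15 − 2·7
1 = −2·52 + 7·15
1 = 7·223 − 30·52
1 = −30·7857 + 1057·223
1 = 1057·31651 − 4258·7857
1 = −4258·102810 + 13831·31651
1 = 13831·237271 − 31920·102810
1 = −31920·1051894 + 141511·237271
1 = 141511·2341059 − 314942·1051894
1 = −314942·10416130 + 1401279·2341059
So 2341059·1401279 ≡ 1 (mod 10416130).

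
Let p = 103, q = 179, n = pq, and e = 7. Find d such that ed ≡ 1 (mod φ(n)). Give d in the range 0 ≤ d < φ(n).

10375

φ(n) = (p−1)(q−1) = 102·178 = 18156.
Need d with 7·d ≡ 1 (mod 18156). Apply the extended Euclidean algorithm:
18156 = 2593×7 + 5
7 = 1×5 + 2
5 = 2×2 + 1
2 = 2×1 + 0
Back-substitute:
1 = 5 − 2·2
1 = −2·7 + 3·5
1 = 3·18156 − 7781·7
So 7·(-7781) ≡ 1 (mod 18156), hence d ≡ -7781 ≡ 10375 (mod 18156).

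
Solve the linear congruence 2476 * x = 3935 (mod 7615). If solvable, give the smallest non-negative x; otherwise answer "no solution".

First find gcd(2476, 7615):
7615 = 3×2476 + 187
2476 = 13×187 + 45
187 = 4×45 + 7
45 = 6×7 + 3
7 = 2×3 + 1
3 = 3×1 + 0
gcd = 1, so a unique solution mod 7615 exists.
Back-substitute for the Bézout coefficients:
1 = 7 − 2·3
1 = −2·45 + 13·7
1 = 13·187 − 54·45
1 = −54·2476 + 715·187
1 = 715·7615 − 2199·2476
So 2476·(-2199) ≡ 1 (mod 7615), giving 2476⁻¹ ≡ 5416.
x ≡ 2476⁻¹·3935 ≡ 5416·3935 ≡ 5190 (mod 7615).

5190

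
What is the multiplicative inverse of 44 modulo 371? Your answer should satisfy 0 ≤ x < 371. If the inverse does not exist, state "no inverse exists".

312

Extended Euclidean algorithm:
371 = 8×44 + 19
44 = 2×19 + 6
19 = 3×6 + 1
6 = 6×1 + 0
The gcd is 1. Working backward:
1 = 19 − 3·6
1 = −3·44 + 7·19
1 = 7·371 − 59·44
Thus 44·(-59) ≡ 1 (mod 371); reducing, -59 mod 371 = 312.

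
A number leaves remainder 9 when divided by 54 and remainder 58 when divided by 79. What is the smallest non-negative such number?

927

Write x = 9 + 54·k. Then 54·k ≡ 58 − 9 ≡ 49 (mod 79).
Need 54⁻¹ mod 79. Extended Euclid on (79, 54):
79 = 1*54 + 25
54 = 2*25 + 4
25 = 6*4 + 1
4 = 4*1 + 0
Back-substitute:
1 = 25 − 6·4
1 = −6·54 + 13·25
1 = 13·79 − 19·54
54⁻¹ ≡ 60 (mod 79), so k ≡ 60·49 ≡ 17 (mod 79).
x = 9 + 54·17 = 927.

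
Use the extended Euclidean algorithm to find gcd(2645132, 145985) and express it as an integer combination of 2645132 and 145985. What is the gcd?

7

Apply Euclid's algorithm to 2645132 and 145985:
2645132 = 18×145985 + 17402
145985 = 8×17402 + 6769
17402 = 2×6769 + 3864
6769 = 1×3864 + 2905
3864 = 1×2905 + 959
2905 = 3×959 + 28
959 = 34×28 + 7
28 = 4×7 + 0
gcd(2645132, 145985) = 7.
Express as a combination:
7 = 959 − 34·28
7 = −34·2905 + 103·959
7 = 103·3864 − 137·2905
7 = −137·6769 + 240·3864
7 = 240·17402 − 617·6769
7 = −617·145985 + 5176·17402
7 = 5176·2645132 − 93785·145985
So 7 = (5176)·2645132 + (-93785)·145985.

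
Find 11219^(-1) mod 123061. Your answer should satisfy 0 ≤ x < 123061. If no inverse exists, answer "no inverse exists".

gcd(123061, 11219) by repeated division:
123061 = 10·11219 + 10871
11219 = 1·10871 + 348
10871 = 31·348 + 83
348 = 4·83 + 16
83 = 5·16 + 3
16 = 5·3 + 1
3 = 3·1 + 0
The gcd is 1. Working backward:
1 = 16 − 5·3
1 = −5·83 + 26·16
1 = 26·348 − 109·83
1 = −109·10871 + 3405·348
1 = 3405·11219 − 3514·10871
1 = −3514·123061 + 38545·11219
So 11219·38545 ≡ 1 (mod 123061).

38545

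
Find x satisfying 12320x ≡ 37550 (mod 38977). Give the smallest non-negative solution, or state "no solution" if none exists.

22940

First find gcd(12320, 38977):
38977 = 3*12320 + 2017
12320 = 6*2017 + 218
2017 = 9*218 + 55
218 = 3*55 + 53
55 = 1*53 + 2
53 = 26*2 + 1
2 = 2*1 + 0
gcd = 1, so a unique solution mod 38977 exists.
Back-substitute for the Bézout coefficients:
1 = 53 − 26·2
1 = −26·55 + 27·53
1 = 27·218 − 107·55
1 = −107·2017 + 990·218
1 = 990·12320 − 6047·2017
1 = −6047·38977 + 19131·12320
So 12320·(19131) ≡ 1 (mod 38977), giving 12320⁻¹ ≡ 19131.
x ≡ 12320⁻¹·37550 ≡ 19131·37550 ≡ 22940 (mod 38977).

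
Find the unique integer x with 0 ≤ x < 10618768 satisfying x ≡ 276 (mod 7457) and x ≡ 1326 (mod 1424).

Write x = 276 + 7457·k. Then 7457·k ≡ 1326 − 276 ≡ 1050 (mod 1424).
Need 7457⁻¹ mod 1424. Extended Euclid on (1424, 337):
1424 = 4×337 + 76
337 = 4×76 + 33
76 = 2×33 + 10
33 = 3×10 + 3
10 = 3×3 + 1
3 = 3×1 + 0
Back-substitute:
1 = 10 − 3·3
1 = −3·33 + 10·10
1 = 10·76 − 23·33
1 = −23·337 + 102·76
1 = 102·1424 − 431·337
7457⁻¹ ≡ 993 (mod 1424), so k ≡ 993·1050 ≡ 282 (mod 1424).
x = 276 + 7457·282 = 2103150.

2103150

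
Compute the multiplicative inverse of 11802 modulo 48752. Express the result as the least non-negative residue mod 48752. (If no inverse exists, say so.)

no inverse exists

Euclidean algorithm on 48752, 11802:
48752 = 4×11802 + 1544
11802 = 7×1544 + 994
1544 = 1×994 + 550
994 = 1×550 + 444
550 = 1×444 + 106
444 = 4×106 + 20
106 = 5×20 + 6
20 = 3×6 + 2
6 = 3×2 + 0
gcd(11802, 48752) = 2 ≠ 1, so 11802 has no multiplicative inverse modulo 48752.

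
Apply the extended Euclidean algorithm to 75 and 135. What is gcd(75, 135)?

15

Euclidean algorithm:
135 = 1×75 + 60
75 = 1×60 + 15
60 = 4×15 + 0
gcd(75, 135) = 15.
Working backward:
15 = 75 − 60
15 = −135 + 2·75
So 15 = (-1)·135 + (2)·75.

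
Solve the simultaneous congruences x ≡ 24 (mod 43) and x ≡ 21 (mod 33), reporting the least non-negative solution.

153

Write x = 24 + 43·k. Then 43·k ≡ 21 − 24 ≡ 30 (mod 33).
Need 43⁻¹ mod 33. Extended Euclid on (33, 10):
33 = 3×10 + 3
10 = 3×3 + 1
3 = 3×1 + 0
Back-substitute:
1 = 10 − 3·3
1 = −3·33 + 10·10
43⁻¹ ≡ 10 (mod 33), so k ≡ 10·30 ≡ 3 (mod 33).
x = 24 + 43·3 = 153.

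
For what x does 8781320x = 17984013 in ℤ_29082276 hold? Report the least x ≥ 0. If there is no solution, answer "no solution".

gcd(8781320, 29082276):
29082276 = 3×8781320 + 2738316
8781320 = 3×2738316 + 566372
2738316 = 4×566372 + 472828
566372 = 1×472828 + 93544
472828 = 5×93544 + 5108
93544 = 18×5108 + 1600
5108 = 3×1600 + 308
1600 = 5×308 + 60
308 = 5×60 + 8
60 = 7×8 + 4
8 = 2×4 + 0
gcd = 4, but 4 ∤ 17984013, so the congruence has no solution.

no solution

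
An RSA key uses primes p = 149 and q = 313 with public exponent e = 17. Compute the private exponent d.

φ(n) = (p−1)(q−1) = 148·312 = 46176.
Need d with 17·d ≡ 1 (mod 46176). Apply the extended Euclidean algorithm:
46176 = 2716×17 + 4
17 = 4×4 + 1
4 = 4×1 + 0
Back-substitute:
1 = 17 − 4·4
1 = −4·46176 + 10865·17
So 17·10865 ≡ 1 (mod 46176), hence d = 10865.

10865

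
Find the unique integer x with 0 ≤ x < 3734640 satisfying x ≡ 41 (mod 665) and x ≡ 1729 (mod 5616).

Write x = 41 + 665·k. Then 665·k ≡ 1729 − 41 ≡ 1688 (mod 5616).
Need 665⁻¹ mod 5616. Extended Euclid on (5616, 665):
5616 = 8×665 + 296
665 = 2×296 + 73
296 = 4×73 + 4
73 = 18×4 + 1
4 = 4×1 + 0
Back-substitute:
1 = 73 − 18·4
1 = −18·296 + 73·73
1 = 73·665 − 164·296
1 = −164·5616 + 1385·665
665⁻¹ ≡ 1385 (mod 5616), so k ≡ 1385·1688 ≡ 1624 (mod 5616).
x = 41 + 665·1624 = 1080001.

1080001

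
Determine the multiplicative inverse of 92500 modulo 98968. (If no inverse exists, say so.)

Compute gcd(92500, 98968):
98968 = 1×92500 + 6468
92500 = 14×6468 + 1948
6468 = 3×1948 + 624
1948 = 3×624 + 76
624 = 8×76 + 16
76 = 4×16 + 12
16 = 1×12 + 4
12 = 3×4 + 0
The gcd is 4, not 1, hence no inverse exists.

no inverse exists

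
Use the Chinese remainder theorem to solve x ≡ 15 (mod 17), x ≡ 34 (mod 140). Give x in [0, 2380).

1154

Write x = 15 + 17·k. Then 17·k ≡ 34 − 15 ≡ 19 (mod 140).
Need 17⁻¹ mod 140. Extended Euclid on (140, 17):
140 = 8*17 + 4
17 = 4*4 + 1
4 = 4*1 + 0
Back-substitute:
1 = 17 − 4·4
1 = −4·140 + 33·17
17⁻¹ ≡ 33 (mod 140), so k ≡ 33·19 ≡ 67 (mod 140).
x = 15 + 17·67 = 1154.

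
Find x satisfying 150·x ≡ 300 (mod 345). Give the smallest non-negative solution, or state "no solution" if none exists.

2

First find gcd(150, 345):
345 = 2*150 + 45
150 = 3*45 + 15
45 = 3*15 + 0
gcd = 15 and 15 | 300, so solutions exist. Divide through by 15: 10x ≡ 20 (mod 23).
Now find 10⁻¹ mod 23:
23 = 2*10 + 3
10 = 3*3 + 1
3 = 3*1 + 0
Back-substitute:
1 = 10 − 3·3
1 = −3·23 + 7·10
So 10⁻¹ ≡ 7 (mod 23).
Then x ≡ 7·20 ≡ 2 (mod 23); the smallest non-negative solution is x = 2.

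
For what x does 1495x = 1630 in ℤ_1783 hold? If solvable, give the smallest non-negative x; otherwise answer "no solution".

First find gcd(1495, 1783):
1783 = 1*1495 + 288
1495 = 5*288 + 55
288 = 5*55 + 13
55 = 4*13 + 3
13 = 4*3 + 1
3 = 3*1 + 0
gcd = 1, so a unique solution mod 1783 exists.
Back-substitute for the Bézout coefficients:
1 = 13 − 4·3
1 = −4·55 + 17·13
1 = 17·288 − 89·55
1 = −89·1495 + 462·288
1 = 462·1783 − 551·1495
So 1495·(-551) ≡ 1 (mod 1783), giving 1495⁻¹ ≡ 1232.
x ≡ 1495⁻¹·1630 ≡ 1232·1630 ≡ 502 (mod 1783).

502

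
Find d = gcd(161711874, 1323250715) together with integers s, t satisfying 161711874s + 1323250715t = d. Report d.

1

Apply Euclid's algorithm to 1323250715 and 161711874:
1323250715 = 8*161711874 + 29555723
161711874 = 5*29555723 + 13933259
29555723 = 2*13933259 + 1689205
13933259 = 8*1689205 + 419619
1689205 = 4*419619 + 10729
419619 = 39*10729 + 1188
10729 = 9*1188 + 37
1188 = 32*37 + 4
37 = 9*4 + 1
4 = 4*1 + 0
gcd(161711874, 1323250715) = 1.
Back-substituting:
1 = 37 − 9·4
1 = −9·1188 + 289·37
1 = 289·10729 − 2610·1188
1 = −2610·419619 + 102079·10729
1 = 102079·1689205 − 410926·419619
1 = −410926·13933259 + 3389487·1689205
1 = 3389487·29555723 − 7189900·13933259
1 = −7189900·161711874 + 39338987·29555723
1 = 39338987·1323250715 − 321901796·161711874
So 1 = (39338987)·1323250715 + (-321901796)·161711874.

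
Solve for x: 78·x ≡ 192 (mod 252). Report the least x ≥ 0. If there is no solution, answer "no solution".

38

First find gcd(78, 252):
252 = 3*78 + 18
78 = 4*18 + 6
18 = 3*6 + 0
gcd = 6 and 6 | 192, so solutions exist. Divide through by 6: 13x ≡ 32 (mod 42).
Now find 13⁻¹ mod 42:
42 = 3×13 + 3
13 = 4×3 + 1
3 = 3×1 + 0
Back-substitute:
1 = 13 − 4·3
1 = −4·42 + 13·13
So 13⁻¹ ≡ 13 (mod 42).
Then x ≡ 13·32 ≡ 38 (mod 42); the smallest non-negative solution is x = 38.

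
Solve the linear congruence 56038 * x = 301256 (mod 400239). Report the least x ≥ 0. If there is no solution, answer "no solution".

First find gcd(56038, 400239):
400239 = 7·56038 + 7973
56038 = 7·7973 + 227
7973 = 35·227 + 28
227 = 8·28 + 3
28 = 9·3 + 1
3 = 3·1 + 0
gcd = 1, so a unique solution mod 400239 exists.
Back-substitute for the Bézout coefficients:
1 = 28 − 9·3
1 = −9·227 + 73·28
1 = 73·7973 − 2564·227
1 = −2564·56038 + 18021·7973
1 = 18021·400239 − 128711·56038
So 56038·(-128711) ≡ 1 (mod 400239), giving 56038⁻¹ ≡ 271528.
x ≡ 56038⁻¹·301256 ≡ 271528·301256 ≡ 193304 (mod 400239).

193304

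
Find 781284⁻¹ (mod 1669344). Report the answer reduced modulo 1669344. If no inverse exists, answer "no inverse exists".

no inverse exists

Compute gcd(781284, 1669344):
1669344 = 2*781284 + 106776
781284 = 7*106776 + 33852
106776 = 3*33852 + 5220
33852 = 6*5220 + 2532
5220 = 2*2532 + 156
2532 = 16*156 + 36
156 = 4*36 + 12
36 = 3*12 + 0
The gcd is 12, not 1, hence no inverse exists.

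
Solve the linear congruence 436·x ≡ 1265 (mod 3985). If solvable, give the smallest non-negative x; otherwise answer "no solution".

First find gcd(436, 3985):
3985 = 9*436 + 61
436 = 7*61 + 9
61 = 6*9 + 7
9 = 1*7 + 2
7 = 3*2 + 1
2 = 2*1 + 0
gcd = 1, so a unique solution mod 3985 exists.
Back-substitute for the Bézout coefficients:
1 = 7 − 3·2
1 = −3·9 + 4·7
1 = 4·61 − 27·9
1 = −27·436 + 193·61
1 = 193·3985 − 1764·436
So 436·(-1764) ≡ 1 (mod 3985), giving 436⁻¹ ≡ 2221.
x ≡ 436⁻¹·1265 ≡ 2221·1265 ≡ 140 (mod 3985).

140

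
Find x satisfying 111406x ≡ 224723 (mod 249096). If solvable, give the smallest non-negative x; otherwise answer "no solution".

no solution

gcd(111406, 249096):
249096 = 2*111406 + 26284
111406 = 4*26284 + 6270
26284 = 4*6270 + 1204
6270 = 5*1204 + 250
1204 = 4*250 + 204
250 = 1*204 + 46
204 = 4*46 + 20
46 = 2*20 + 6
20 = 3*6 + 2
6 = 3*2 + 0
gcd = 2, but 2 ∤ 224723, so the congruence has no solution.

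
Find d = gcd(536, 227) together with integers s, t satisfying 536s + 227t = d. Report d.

Euclidean algorithm:
536 = 2*227 + 82
227 = 2*82 + 63
82 = 1*63 + 19
63 = 3*19 + 6
19 = 3*6 + 1
6 = 6*1 + 0
gcd(536, 227) = 1.
Back-substituting:
1 = 19 − 3·6
1 = −3·63 + 10·19
1 = 10·82 − 13·63
1 = −13·227 + 36·82
1 = 36·536 − 85·227
So 1 = (36)·536 + (-85)·227.

1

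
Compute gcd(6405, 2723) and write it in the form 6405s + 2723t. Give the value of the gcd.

Apply Euclid's algorithm to 6405 and 2723:
6405 = 2·2723 + 959
2723 = 2·959 + 805
959 = 1·805 + 154
805 = 5·154 + 35
154 = 4·35 + 14
35 = 2·14 + 7
14 = 2·7 + 0
gcd(6405, 2723) = 7.
Back-substituting:
7 = 35 − 2·14
7 = −2·154 + 9·35
7 = 9·805 − 47·154
7 = −47·959 + 56·805
7 = 56·2723 − 159·959
7 = −159·6405 + 374·2723
So 7 = (-159)·6405 + (374)·2723.

7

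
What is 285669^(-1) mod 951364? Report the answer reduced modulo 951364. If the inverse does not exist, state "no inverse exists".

274277

Run Euclid on (951364, 285669):
951364 = 3*285669 + 94357
285669 = 3*94357 + 2598
94357 = 36*2598 + 829
2598 = 3*829 + 111
829 = 7*111 + 52
111 = 2*52 + 7
52 = 7*7 + 3
7 = 2*3 + 1
3 = 3*1 + 0
The gcd is 1. Working backward:
1 = 7 − 2·3
1 = −2·52 + 15·7
1 = 15·111 − 32·52
1 = −32·829 + 239·111
1 = 239·2598 − 749·829
1 = −749·94357 + 27203·2598
1 = 27203·285669 − 82358·94357
1 = −82358·951364 + 274277·285669
So 285669·274277 ≡ 1 (mod 951364).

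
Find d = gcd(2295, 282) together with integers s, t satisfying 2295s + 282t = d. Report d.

Apply Euclid's algorithm to 2295 and 282:
2295 = 8*282 + 39
282 = 7*39 + 9
39 = 4*9 + 3
9 = 3*3 + 0
gcd(2295, 282) = 3.
Working backward:
3 = 39 − 4·9
3 = −4·282 + 29·39
3 = 29·2295 − 236·282
So 3 = (29)·2295 + (-236)·282.

3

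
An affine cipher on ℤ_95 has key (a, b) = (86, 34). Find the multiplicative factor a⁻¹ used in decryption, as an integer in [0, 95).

Apply the Euclidean algorithm to 95 and 86:
95 = 1*86 + 9
86 = 9*9 + 5
9 = 1*5 + 4
5 = 1*4 + 1
4 = 4*1 + 0
The gcd is 1. Working backward:
1 = 5 − 4
1 = −9 + 2·5
1 = 2·86 − 19·9
1 = −19·95 + 21·86
So 86·21 ≡ 1 (mod 95).

21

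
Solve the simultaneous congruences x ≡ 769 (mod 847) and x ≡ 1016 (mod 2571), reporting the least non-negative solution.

52436

Write x = 769 + 847·k. Then 847·k ≡ 1016 − 769 ≡ 247 (mod 2571).
Need 847⁻¹ mod 2571. Extended Euclid on (2571, 847):
2571 = 3·847 + 30
847 = 28·30 + 7
30 = 4·7 + 2
7 = 3·2 + 1
2 = 2·1 + 0
Back-substitute:
1 = 7 − 3·2
1 = −3·30 + 13·7
1 = 13·847 − 367·30
1 = −367·2571 + 1114·847
847⁻¹ ≡ 1114 (mod 2571), so k ≡ 1114·247 ≡ 61 (mod 2571).
x = 769 + 847·61 = 52436.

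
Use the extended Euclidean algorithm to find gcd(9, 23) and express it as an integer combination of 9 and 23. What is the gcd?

1

Repeated division:
23 = 2·9 + 5
9 = 1·5 + 4
5 = 1·4 + 1
4 = 4·1 + 0
gcd(9, 23) = 1.
Express as a combination:
1 = 5 − 4
1 = −9 + 2·5
1 = 2·23 − 5·9
So 1 = (2)·23 + (-5)·9.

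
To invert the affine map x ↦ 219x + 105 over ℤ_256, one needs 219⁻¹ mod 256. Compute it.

gcd(256, 219) by repeated division:
256 = 1*219 + 37
219 = 5*37 + 34
37 = 1*34 + 3
34 = 11*3 + 1
3 = 3*1 + 0
Since gcd(219, 256) = 1, back-substitute to write 1 as a combination:
1 = 34 − 11·3
1 = −11·37 + 12·34
1 = 12·219 − 71·37
1 = −71·256 + 83·219
So 219·83 ≡ 1 (mod 256).

83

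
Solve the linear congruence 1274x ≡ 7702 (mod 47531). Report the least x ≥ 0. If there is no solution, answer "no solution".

27092

First find gcd(1274, 47531):
47531 = 37×1274 + 393
1274 = 3×393 + 95
393 = 4×95 + 13
95 = 7×13 + 4
13 = 3×4 + 1
4 = 4×1 + 0
gcd = 1, so a unique solution mod 47531 exists.
Back-substitute for the Bézout coefficients:
1 = 13 − 3·4
1 = −3·95 + 22·13
1 = 22·393 − 91·95
1 = −91·1274 + 295·393
1 = 295·47531 − 11006·1274
So 1274·(-11006) ≡ 1 (mod 47531), giving 1274⁻¹ ≡ 36525.
x ≡ 1274⁻¹·7702 ≡ 36525·7702 ≡ 27092 (mod 47531).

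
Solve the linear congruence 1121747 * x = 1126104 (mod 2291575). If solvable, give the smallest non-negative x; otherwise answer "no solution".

gcd(1121747, 2291575):
2291575 = 2·1121747 + 48081
1121747 = 23·48081 + 15884
48081 = 3·15884 + 429
15884 = 37·429 + 11
429 = 39·11 + 0
gcd = 11, but 11 ∤ 1126104, so the congruence has no solution.

no solution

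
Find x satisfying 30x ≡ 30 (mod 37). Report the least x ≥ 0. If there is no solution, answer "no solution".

First find gcd(30, 37):
37 = 1×30 + 7
30 = 4×7 + 2
7 = 3×2 + 1
2 = 2×1 + 0
gcd = 1, so a unique solution mod 37 exists.
Back-substitute for the Bézout coefficients:
1 = 7 − 3·2
1 = −3·30 + 13·7
1 = 13·37 − 16·30
So 30·(-16) ≡ 1 (mod 37), giving 30⁻¹ ≡ 21.
x ≡ 30⁻¹·30 ≡ 21·30 ≡ 1 (mod 37).

1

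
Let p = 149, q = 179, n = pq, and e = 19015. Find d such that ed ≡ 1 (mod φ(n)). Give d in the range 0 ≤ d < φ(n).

φ(n) = (p−1)(q−1) = 148·178 = 26344.
Need d with 19015·d ≡ 1 (mod 26344). Apply the extended Euclidean algorithm:
26344 = 1×19015 + 7329
19015 = 2×7329 + 4357
7329 = 1×4357 + 2972
4357 = 1×2972 + 1385
2972 = 2×1385 + 202
1385 = 6×202 + 173
202 = 1×173 + 29
173 = 5×29 + 28
29 = 1×28 + 1
28 = 28×1 + 0
Back-substitute:
1 = 29 − 28
1 = −173 + 6·29
1 = 6·202 − 7·173
1 = −7·1385 + 48·202
1 = 48·2972 − 103·1385
1 = −103·4357 + 151·2972
1 = 151·7329 − 254·4357
1 = −254·19015 + 659·7329
1 = 659·26344 − 913·19015
So 19015·(-913) ≡ 1 (mod 26344), hence d ≡ -913 ≡ 25431 (mod 26344).

25431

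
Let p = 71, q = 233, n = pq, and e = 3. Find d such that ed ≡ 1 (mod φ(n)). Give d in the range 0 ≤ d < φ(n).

φ(n) = (p−1)(q−1) = 70·232 = 16240.
Need d with 3·d ≡ 1 (mod 16240). Apply the extended Euclidean algorithm:
16240 = 5413·3 + 1
3 = 3·1 + 0
Back-substitute:
1 = 16240 − 5413·3
So 3·(-5413) ≡ 1 (mod 16240), hence d ≡ -5413 ≡ 10827 (mod 16240).

10827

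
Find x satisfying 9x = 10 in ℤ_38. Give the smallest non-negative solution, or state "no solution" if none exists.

First find gcd(9, 38):
38 = 4·9 + 2
9 = 4·2 + 1
2 = 2·1 + 0
gcd = 1, so a unique solution mod 38 exists.
Back-substitute for the Bézout coefficients:
1 = 9 − 4·2
1 = −4·38 + 17·9
So 9·(17) ≡ 1 (mod 38), giving 9⁻¹ ≡ 17.
x ≡ 9⁻¹·10 ≡ 17·10 ≡ 18 (mod 38).

18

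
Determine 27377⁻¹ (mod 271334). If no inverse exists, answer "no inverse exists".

Euclidean algorithm on 271334, 27377:
271334 = 9*27377 + 24941
27377 = 1*24941 + 2436
24941 = 10*2436 + 581
2436 = 4*581 + 112
581 = 5*112 + 21
112 = 5*21 + 7
21 = 3*7 + 0
gcd(27377, 271334) = 7 ≠ 1, so 27377 has no multiplicative inverse modulo 271334.

no inverse exists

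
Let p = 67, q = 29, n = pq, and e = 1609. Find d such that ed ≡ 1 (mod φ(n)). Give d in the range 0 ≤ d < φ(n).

φ(n) = (p−1)(q−1) = 66·28 = 1848.
Need d with 1609·d ≡ 1 (mod 1848). Apply the extended Euclidean algorithm:
1848 = 1*1609 + 239
1609 = 6*239 + 175
239 = 1*175 + 64
175 = 2*64 + 47
64 = 1*47 + 17
47 = 2*17 + 13
17 = 1*13 + 4
13 = 3*4 + 1
4 = 4*1 + 0
Back-substitute:
1 = 13 − 3·4
1 = −3·17 + 4·13
1 = 4·47 − 11·17
1 = −11·64 + 15·47
1 = 15·175 − 41·64
1 = −41·239 + 56·175
1 = 56·1609 − 377·239
1 = −377·1848 + 433·1609
So 1609·433 ≡ 1 (mod 1848), hence d = 433.

433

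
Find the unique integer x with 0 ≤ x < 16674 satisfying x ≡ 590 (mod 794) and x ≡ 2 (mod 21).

590

Write x = 590 + 794·k. Then 794·k ≡ 2 − 590 ≡ 0 (mod 21).
Need 794⁻¹ mod 21. Extended Euclid on (21, 17):
21 = 1*17 + 4
17 = 4*4 + 1
4 = 4*1 + 0
Back-substitute:
1 = 17 − 4·4
1 = −4·21 + 5·17
794⁻¹ ≡ 5 (mod 21), so k ≡ 5·0 ≡ 0 (mod 21).
x = 590 + 794·0 = 590.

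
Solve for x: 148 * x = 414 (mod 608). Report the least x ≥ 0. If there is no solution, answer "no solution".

no solution

gcd(148, 608):
608 = 4×148 + 16
148 = 9×16 + 4
16 = 4×4 + 0
gcd = 4, but 4 ∤ 414, so the congruence has no solution.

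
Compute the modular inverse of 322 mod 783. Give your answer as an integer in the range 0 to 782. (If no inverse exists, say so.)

445

Extended Euclidean algorithm:
783 = 2·322 + 139
322 = 2·139 + 44
139 = 3·44 + 7
44 = 6·7 + 2
7 = 3·2 + 1
2 = 2·1 + 0
gcd = 1, so the inverse exists. Back-substitute:
1 = 7 − 3·2
1 = −3·44 + 19·7
1 = 19·139 − 60·44
1 = −60·322 + 139·139
1 = 139·783 − 338·322
So 322·(-338) ≡ 1 (mod 783), and -338 ≡ 445 (mod 783).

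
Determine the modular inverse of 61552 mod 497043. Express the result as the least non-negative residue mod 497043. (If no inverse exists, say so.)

Apply the Euclidean algorithm to 497043 and 61552:
497043 = 8*61552 + 4627
61552 = 13*4627 + 1401
4627 = 3*1401 + 424
1401 = 3*424 + 129
424 = 3*129 + 37
129 = 3*37 + 18
37 = 2*18 + 1
18 = 18*1 + 0
The gcd is 1. Working backward:
1 = 37 − 2·18
1 = −2·129 + 7·37
1 = 7·424 − 23·129
1 = −23·1401 + 76·424
1 = 76·4627 − 251·1401
1 = −251·61552 + 3339·4627
1 = 3339·497043 − 26963·61552
Thus 61552·(-26963) ≡ 1 (mod 497043); reducing, -26963 mod 497043 = 470080.

470080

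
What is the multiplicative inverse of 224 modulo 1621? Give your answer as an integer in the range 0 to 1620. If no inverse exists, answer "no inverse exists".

948

gcd(1621, 224) by repeated division:
1621 = 7×224 + 53
224 = 4×53 + 12
53 = 4×12 + 5
12 = 2×5 + 2
5 = 2×2 + 1
2 = 2×1 + 0
Since gcd(224, 1621) = 1, back-substitute to write 1 as a combination:
1 = 5 − 2·2
1 = −2·12 + 5·5
1 = 5·53 − 22·12
1 = −22·224 + 93·53
1 = 93·1621 − 673·224
Thus 224·(-673) ≡ 1 (mod 1621); reducing, -673 mod 1621 = 948.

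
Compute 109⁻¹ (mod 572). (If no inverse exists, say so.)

Run Euclid on (572, 109):
572 = 5×109 + 27
109 = 4×27 + 1
27 = 27×1 + 0
Since gcd(109, 572) = 1, back-substitute to write 1 as a combination:
1 = 109 − 4·27
1 = −4·572 + 21·109
So 109·21 ≡ 1 (mod 572).

21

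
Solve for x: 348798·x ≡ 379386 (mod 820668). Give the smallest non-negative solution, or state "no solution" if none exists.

First find gcd(348798, 820668):
820668 = 2*348798 + 123072
348798 = 2*123072 + 102654
123072 = 1*102654 + 20418
102654 = 5*20418 + 564
20418 = 36*564 + 114
564 = 4*114 + 108
114 = 1*108 + 6
108 = 18*6 + 0
gcd = 6 and 6 | 379386, so solutions exist. Divide through by 6: 58133x ≡ 63231 (mod 136778).
Now find 58133⁻¹ mod 136778:
136778 = 2×58133 + 20512
58133 = 2×20512 + 17109
20512 = 1×17109 + 3403
17109 = 5×3403 + 94
3403 = 36×94 + 19
94 = 4×19 + 18
19 = 1×18 + 1
18 = 18×1 + 0
Back-substitute:
1 = 19 − 18
1 = −94 + 5·19
1 = 5·3403 − 181·94
1 = −181·17109 + 910·3403
1 = 910·20512 − 1091·17109
1 = −1091·58133 + 3092·20512
1 = 3092·136778 − 7275·58133
So 58133·(-7275) ≡ 1 (mod 136778), i.e. 58133⁻¹ ≡ 129503.
Then x ≡ 129503·63231 ≡ 115667 (mod 136778); the smallest non-negative solution is x = 115667.

115667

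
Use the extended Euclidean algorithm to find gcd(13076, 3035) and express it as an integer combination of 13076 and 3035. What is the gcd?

1

Repeated division:
13076 = 4*3035 + 936
3035 = 3*936 + 227
936 = 4*227 + 28
227 = 8*28 + 3
28 = 9*3 + 1
3 = 3*1 + 0
gcd(13076, 3035) = 1.
Express as a combination:
1 = 28 − 9·3
1 = −9·227 + 73·28
1 = 73·936 − 301·227
1 = −301·3035 + 976·936
1 = 976·13076 − 4205·3035
So 1 = (976)·13076 + (-4205)·3035.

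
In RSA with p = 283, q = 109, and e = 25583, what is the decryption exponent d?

30431

φ(n) = (p−1)(q−1) = 282·108 = 30456.
Need d with 25583·d ≡ 1 (mod 30456). Apply the extended Euclidean algorithm:
30456 = 1*25583 + 4873
25583 = 5*4873 + 1218
4873 = 4*1218 + 1
1218 = 1218*1 + 0
Back-substitute:
1 = 4873 − 4·1218
1 = −4·25583 + 21·4873
1 = 21·30456 − 25·25583
So 25583·(-25) ≡ 1 (mod 30456), hence d ≡ -25 ≡ 30431 (mod 30456).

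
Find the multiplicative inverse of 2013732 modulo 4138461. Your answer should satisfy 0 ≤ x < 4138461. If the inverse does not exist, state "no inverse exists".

Compute gcd(2013732, 4138461):
4138461 = 2×2013732 + 110997
2013732 = 18×110997 + 15786
110997 = 7×15786 + 495
15786 = 31×495 + 441
495 = 1×441 + 54
441 = 8×54 + 9
54 = 6×9 + 0
The gcd is 9, not 1, hence no inverse exists.

no inverse exists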